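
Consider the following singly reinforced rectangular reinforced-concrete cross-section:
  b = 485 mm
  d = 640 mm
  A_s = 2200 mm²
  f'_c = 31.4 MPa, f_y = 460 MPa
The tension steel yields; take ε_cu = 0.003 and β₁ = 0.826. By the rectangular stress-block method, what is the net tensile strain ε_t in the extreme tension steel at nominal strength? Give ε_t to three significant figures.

a = A_s f_y/(0.85 f'_c b) = 78.18 mm.
β₁ = 0.826, so c = a/β₁ = 78.18/0.826 = 94.65 mm.
From the linear strain diagram with ε_cu = 0.003: ε_t = 0.003 (d − c)/c = 0.003 × (640 − 94.65)/94.65 = 0.0173.
Since ε_t ≥ 0.005, the section is tension-controlled.

ε_t ≈ 0.0173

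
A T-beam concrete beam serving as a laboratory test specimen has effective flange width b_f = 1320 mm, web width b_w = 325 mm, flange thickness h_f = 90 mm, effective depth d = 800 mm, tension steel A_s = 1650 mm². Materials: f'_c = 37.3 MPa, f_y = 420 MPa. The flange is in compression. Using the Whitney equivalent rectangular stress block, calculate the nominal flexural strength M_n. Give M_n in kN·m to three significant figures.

Tension: T = A_s f_y = 1650 × 420 = 693000 N.
Try a within the flange: a = T/(0.85 f'_c b_f) = 693000/(0.85 × 37.3 × 1320) = 16.56 mm.
Since a = 16.56 ≤ h_f = 90 mm, the stress block lies entirely in the flange; analyse as a rectangular beam of width b_f.
M_n = T(d − a/2) = 693000 × (800 − 8.28) = 548.66 × 10⁶ N·mm.
M_n = 548.66 kN·m.

M_n ≈ 549 kN·m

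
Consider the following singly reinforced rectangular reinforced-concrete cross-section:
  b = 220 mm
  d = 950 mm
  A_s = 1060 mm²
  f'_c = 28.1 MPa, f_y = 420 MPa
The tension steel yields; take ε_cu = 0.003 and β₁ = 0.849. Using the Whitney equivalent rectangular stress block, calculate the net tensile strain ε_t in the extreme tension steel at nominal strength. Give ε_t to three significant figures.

ε_t ≈ 0.0256

a = A_s f_y/(0.85 f'_c b) = 84.72 mm.
β₁ = 0.849, so c = a/β₁ = 84.72/0.849 = 99.79 mm.
From the linear strain diagram with ε_cu = 0.003: ε_t = 0.003 (d − c)/c = 0.003 × (950 − 99.79)/99.79 = 0.0256.
Since ε_t ≥ 0.005, the section is tension-controlled.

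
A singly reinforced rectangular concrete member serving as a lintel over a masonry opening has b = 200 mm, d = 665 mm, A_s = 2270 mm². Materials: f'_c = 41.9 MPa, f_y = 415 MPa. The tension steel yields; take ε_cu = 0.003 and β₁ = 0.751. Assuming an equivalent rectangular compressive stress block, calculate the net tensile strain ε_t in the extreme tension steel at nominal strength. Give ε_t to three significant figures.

a = A_s f_y/(0.85 f'_c b) = 132.25 mm.
β₁ = 0.751, so c = a/β₁ = 132.25/0.751 = 176.10 mm.
From the linear strain diagram with ε_cu = 0.003: ε_t = 0.003 (d − c)/c = 0.003 × (665 − 176.10)/176.10 = 0.00833.
Since ε_t ≥ 0.005, the section is tension-controlled.

ε_t ≈ 0.00833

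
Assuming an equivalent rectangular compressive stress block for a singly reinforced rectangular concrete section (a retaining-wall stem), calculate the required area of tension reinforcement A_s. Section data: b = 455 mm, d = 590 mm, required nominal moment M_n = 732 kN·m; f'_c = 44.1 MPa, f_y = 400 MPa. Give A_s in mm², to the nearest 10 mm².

With M_n = 0.85 f'_c a b (d − a/2), solve the quadratic for a:
a = d − √(d² − 2M_n/(0.85 f'_c b)) = 590 − √(590² − 2 × 732×10⁶/(0.85 × 44.1 × 455)) = 77.88 mm.
A_s = 0.85 f'_c a b / f_y = 0.85 × 44.1 × 77.88 × 455 / 400 = 3320.7 mm².

A_s ≈ 3320 mm²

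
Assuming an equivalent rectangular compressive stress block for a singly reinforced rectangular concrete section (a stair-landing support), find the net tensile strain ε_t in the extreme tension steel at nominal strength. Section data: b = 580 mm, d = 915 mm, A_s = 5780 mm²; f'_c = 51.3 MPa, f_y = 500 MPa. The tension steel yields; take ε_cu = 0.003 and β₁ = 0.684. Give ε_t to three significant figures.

a = A_s f_y/(0.85 f'_c b) = 114.27 mm.
β₁ = 0.684, so c = a/β₁ = 114.27/0.684 = 167.06 mm.
From the linear strain diagram with ε_cu = 0.003: ε_t = 0.003 (d − c)/c = 0.003 × (915 − 167.06)/167.06 = 0.0134.
Since ε_t ≥ 0.005, the section is tension-controlled.

ε_t ≈ 0.0134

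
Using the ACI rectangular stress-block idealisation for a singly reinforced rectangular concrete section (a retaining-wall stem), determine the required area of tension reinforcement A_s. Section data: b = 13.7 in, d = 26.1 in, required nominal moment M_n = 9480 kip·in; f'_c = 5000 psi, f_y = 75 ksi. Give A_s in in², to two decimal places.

From M_n = 0.85 f'_c a b (d − a/2):
a = d − √(d² − 2M_n/(0.85 f'_c b)) = 26.1 − √(26.1² − 2 × 9480/(0.85 × 5 × 13.7)) = 7.243 in.
A_s = 0.85 f'_c a b / f_y = 0.85 × 5 × 7.243 × 13.7 / 75 = 5.623 in².

A_s ≈ 5.62 in²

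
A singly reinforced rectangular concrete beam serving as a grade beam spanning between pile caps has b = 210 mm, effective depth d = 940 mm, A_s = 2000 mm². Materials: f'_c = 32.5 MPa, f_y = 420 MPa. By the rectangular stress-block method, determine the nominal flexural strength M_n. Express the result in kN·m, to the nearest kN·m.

T = A_s f_y = 2000 × 420 = 840000 N = 840 kN.
From C = T: a = T/(0.85 f'_c b) = 840000/(0.85 × 32.5 × 210) = 144.80 mm.
M_n = T(d − a/2) = 840 kN × (940 − 72.4) mm = 728.78 kN·m.

M_n ≈ 729 kN·m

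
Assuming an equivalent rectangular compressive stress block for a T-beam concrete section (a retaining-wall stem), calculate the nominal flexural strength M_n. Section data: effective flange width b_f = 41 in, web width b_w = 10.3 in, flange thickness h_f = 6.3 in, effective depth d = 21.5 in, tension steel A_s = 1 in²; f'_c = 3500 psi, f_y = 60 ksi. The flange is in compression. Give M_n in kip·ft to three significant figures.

M_n ≈ 106 kip·ft

Tension: T = A_s f_y = 1 × 60 = 60 kips.
Try a within the flange: a = T/(0.85 f'_c b_f) = 60/(0.85 × 3.5 × 41) = 0.492 in.
Since a = 0.492 ≤ h_f = 6.3 in, the stress block lies entirely in the flange; analyse as a rectangular beam of width b_f.
M_n = T(d − a/2) = 60 × (21.5 − 0.246) = 1275.2 kip·in.
M_n = 1275.2/12 = 106.27 kip·ft.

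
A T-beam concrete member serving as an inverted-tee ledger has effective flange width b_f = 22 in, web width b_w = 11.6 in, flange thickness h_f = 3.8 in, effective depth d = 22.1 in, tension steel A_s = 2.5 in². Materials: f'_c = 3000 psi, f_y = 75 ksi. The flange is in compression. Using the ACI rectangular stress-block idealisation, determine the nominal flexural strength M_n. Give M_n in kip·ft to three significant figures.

M_n ≈ 319 kip·ft

Tension: T = A_s f_y = 2.5 × 75 = 187.5 kips.
Try a within the flange: a = T/(0.85 f'_c b_f) = 187.5/(0.85 × 3 × 22) = 3.342 in.
Since a = 3.342 ≤ h_f = 3.8 in, the stress block lies entirely in the flange; analyse as a rectangular beam of width b_f.
M_n = T(d − a/2) = 187.5 × (22.1 − 1.671) = 3830.4 kip·in.
M_n = 3830.4/12 = 319.20 kip·ft.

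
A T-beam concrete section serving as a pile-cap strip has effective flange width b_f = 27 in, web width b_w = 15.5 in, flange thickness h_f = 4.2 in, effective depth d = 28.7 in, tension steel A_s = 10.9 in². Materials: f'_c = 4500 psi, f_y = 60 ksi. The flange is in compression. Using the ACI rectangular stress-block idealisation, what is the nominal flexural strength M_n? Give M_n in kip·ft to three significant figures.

M_n ≈ 1380 kip·ft

Tension: T = A_s f_y = 10.9 × 60 = 654 kips.
Try a within the flange: a = T/(0.85 f'_c b_f) = 654/(0.85 × 4.5 × 27) = 6.333 in.
a = 6.333 > h_f = 4.2 in: the block extends into the web. Split into flange-overhang and web parts.
C_f = 0.85 f'_c (b_f − b_w) h_f = 0.85 × 4.5 × (27 − 15.5) × 4.2 = 184.7 kips.
Remaining web compression depth: a_w = (T − C_f)/(0.85 f'_c b_w) = (654 − 184.7)/(0.85 × 4.5 × 15.5) = 7.916 in.
M_n = C_f(d − h_f/2) + (T − C_f)(d − a_w/2) = 184.7 × (28.7 − 2.1) + 469.3 × (28.7 − 3.958) = 4913.0 + 11611.4 = 16524.4 kip·in.
M_n = 16524.4/12 = 1377.03 kip·ft.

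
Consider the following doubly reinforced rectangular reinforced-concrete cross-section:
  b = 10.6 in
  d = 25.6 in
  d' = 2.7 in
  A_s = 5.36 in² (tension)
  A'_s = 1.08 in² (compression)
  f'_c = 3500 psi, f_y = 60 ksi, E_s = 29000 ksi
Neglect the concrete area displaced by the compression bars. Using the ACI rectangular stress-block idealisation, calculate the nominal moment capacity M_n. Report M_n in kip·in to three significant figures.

Assume both steels yield.
a = (A_s − A'_s) f_y/(0.85 f'_c b) = (5.36 − 1.08) × 60/(0.85 × 3.5 × 10.6) = 8.143 in.
c = a/β₁ = 8.143/0.85 = 9.580 in; ε'_s = 0.003(c − d')/c = 0.0022 ≥ ε_y = 0.0021, so the compression steel yields.
M_n = (A_s − A'_s) f_y (d − a/2) + A'_s f_y (d − d') = 256.8 × (25.6 − 4.0715) + 64.8 × (25.6 − 2.7) = 5528.5 + 1483.9 = 7012.4 kip·in.

M_n ≈ 7010 kip·in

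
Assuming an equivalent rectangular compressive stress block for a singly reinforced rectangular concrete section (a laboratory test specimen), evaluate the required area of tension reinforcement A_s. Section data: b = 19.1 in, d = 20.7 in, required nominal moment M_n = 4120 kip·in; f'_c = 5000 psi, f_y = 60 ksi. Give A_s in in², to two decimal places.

From M_n = 0.85 f'_c a b (d − a/2):
a = d − √(d² − 2M_n/(0.85 f'_c b)) = 20.7 − √(20.7² − 2 × 4120/(0.85 × 5 × 19.1)) = 2.617 in.
A_s = 0.85 f'_c a b / f_y = 0.85 × 5 × 2.617 × 19.1 / 60 = 3.541 in².

A_s ≈ 3.54 in²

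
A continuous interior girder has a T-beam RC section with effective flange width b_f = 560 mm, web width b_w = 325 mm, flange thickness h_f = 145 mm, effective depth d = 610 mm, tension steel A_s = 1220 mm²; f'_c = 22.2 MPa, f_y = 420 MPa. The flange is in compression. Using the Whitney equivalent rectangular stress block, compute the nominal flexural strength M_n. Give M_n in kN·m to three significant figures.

M_n ≈ 300 kN·m

Tension: T = A_s f_y = 1220 × 420 = 512400 N.
Try a within the flange: a = T/(0.85 f'_c b_f) = 512400/(0.85 × 22.2 × 560) = 48.49 mm.
Since a = 48.49 ≤ h_f = 145 mm, the stress block lies entirely in the flange; analyse as a rectangular beam of width b_f.
M_n = T(d − a/2) = 512400 × (610 − 24.245) = 300.14 × 10⁶ N·mm.
M_n = 300.14 kN·m.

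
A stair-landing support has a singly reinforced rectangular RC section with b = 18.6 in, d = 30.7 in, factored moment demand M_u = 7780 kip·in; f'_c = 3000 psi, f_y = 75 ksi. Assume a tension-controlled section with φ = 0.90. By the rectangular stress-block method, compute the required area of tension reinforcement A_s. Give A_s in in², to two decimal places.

M_n = M_u/φ = 7780/0.90 = 8644.44 kip·in.
From M_n = 0.85 f'_c a b (d − a/2):
a = d − √(d² − 2M_n/(0.85 f'_c b)) = 30.7 − √(30.7² − 2 × 8644.44/(0.85 × 3 × 18.6)) = 6.659 in.
A_s = 0.85 f'_c a b / f_y = 0.85 × 3 × 6.659 × 18.6 / 75 = 4.211 in².

A_s ≈ 4.21 in²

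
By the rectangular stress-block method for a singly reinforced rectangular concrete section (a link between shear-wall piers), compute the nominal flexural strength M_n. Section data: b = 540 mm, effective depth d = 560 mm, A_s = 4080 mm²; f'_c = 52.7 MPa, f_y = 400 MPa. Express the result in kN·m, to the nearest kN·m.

T = A_s f_y = 4080 × 400 = 1632000 N = 1632 kN.
From C = T: a = T/(0.85 f'_c b) = 1632000/(0.85 × 52.7 × 540) = 67.47 mm.
M_n = T(d − a/2) = 1632 kN × (560 − 33.735) mm = 858.86 kN·m.

M_n ≈ 859 kN·m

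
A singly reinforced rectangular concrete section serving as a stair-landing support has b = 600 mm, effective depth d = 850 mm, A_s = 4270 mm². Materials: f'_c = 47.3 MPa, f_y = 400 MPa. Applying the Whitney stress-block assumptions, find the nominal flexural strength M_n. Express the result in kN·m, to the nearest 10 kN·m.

T = A_s f_y = 4270 × 400 = 1708000 N = 1708 kN.
From C = T: a = T/(0.85 f'_c b) = 1708000/(0.85 × 47.3 × 600) = 70.80 mm.
M_n = T(d − a/2) = 1708 kN × (850 − 35.4) mm = 1391.34 kN·m.

M_n ≈ 1390 kN·m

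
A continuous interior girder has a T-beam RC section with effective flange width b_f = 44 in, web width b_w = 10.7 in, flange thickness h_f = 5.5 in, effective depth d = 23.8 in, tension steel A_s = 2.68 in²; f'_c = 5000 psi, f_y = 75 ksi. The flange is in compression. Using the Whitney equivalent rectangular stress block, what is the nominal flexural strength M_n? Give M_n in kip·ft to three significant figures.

Tension: T = A_s f_y = 2.68 × 75 = 201 kips.
Try a within the flange: a = T/(0.85 f'_c b_f) = 201/(0.85 × 5 × 44) = 1.075 in.
Since a = 1.075 ≤ h_f = 5.5 in, the stress block lies entirely in the flange; analyse as a rectangular beam of width b_f.
M_n = T(d − a/2) = 201 × (23.8 − 0.5375) = 4675.8 kip·in.
M_n = 4675.8/12 = 389.65 kip·ft.

M_n ≈ 390 kip·ft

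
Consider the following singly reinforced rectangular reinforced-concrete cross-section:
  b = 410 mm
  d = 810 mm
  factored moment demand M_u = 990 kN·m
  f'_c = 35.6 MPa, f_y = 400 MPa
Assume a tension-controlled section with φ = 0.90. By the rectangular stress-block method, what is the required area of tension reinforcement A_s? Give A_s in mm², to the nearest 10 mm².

M_n = M_u/φ = 990/0.90 = 1100 kN·m.
With M_n = 0.85 f'_c a b (d − a/2), solve the quadratic for a:
a = d − √(d² − 2M_n/(0.85 f'_c b)) = 810 − √(810² − 2 × 1100×10⁶/(0.85 × 35.6 × 410)) = 118.06 mm.
A_s = 0.85 f'_c a b / f_y = 0.85 × 35.6 × 118.06 × 410 / 400 = 3661.8 mm².

A_s ≈ 3660 mm²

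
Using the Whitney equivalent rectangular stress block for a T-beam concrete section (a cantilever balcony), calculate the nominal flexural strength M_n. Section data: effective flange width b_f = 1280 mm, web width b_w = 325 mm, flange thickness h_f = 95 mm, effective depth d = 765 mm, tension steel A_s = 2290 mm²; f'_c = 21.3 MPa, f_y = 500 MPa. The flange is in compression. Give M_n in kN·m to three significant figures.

M_n ≈ 848 kN·m

Tension: T = A_s f_y = 2290 × 500 = 1145000 N.
Try a within the flange: a = T/(0.85 f'_c b_f) = 1145000/(0.85 × 21.3 × 1280) = 49.41 mm.
Since a = 49.41 ≤ h_f = 95 mm, the stress block lies entirely in the flange; analyse as a rectangular beam of width b_f.
M_n = T(d − a/2) = 1145000 × (765 − 24.705) = 847.64 × 10⁶ N·mm.
M_n = 847.64 kN·m.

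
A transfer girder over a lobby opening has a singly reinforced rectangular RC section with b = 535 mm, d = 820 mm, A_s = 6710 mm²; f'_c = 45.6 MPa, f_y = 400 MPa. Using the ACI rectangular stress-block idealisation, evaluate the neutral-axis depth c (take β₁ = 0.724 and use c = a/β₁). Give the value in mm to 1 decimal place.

c ≈ 178.8 mm

T = A_s f_y = 6710 × 400 = 2684000 N = 2684 kN.
Setting C = 0.85 f'_c a b equal to T: a = 2684000/(0.85 × 45.6 × 535) = 129.433 mm.
With β₁ = 0.724, c = a/β₁ = 129.433/0.724 = 178.8 mm.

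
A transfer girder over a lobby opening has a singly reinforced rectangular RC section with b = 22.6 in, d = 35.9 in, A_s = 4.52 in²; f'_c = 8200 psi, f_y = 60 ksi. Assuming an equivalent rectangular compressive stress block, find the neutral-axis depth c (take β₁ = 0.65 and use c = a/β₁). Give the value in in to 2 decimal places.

c ≈ 2.65 in

T = A_s f_y = 4.52 × 60 = 271.2 kips.
a = T/(0.85 f'_c b) = 271.2/(0.85 × 8.2 × 22.6) = 1.7217 in.
With β₁ = 0.65, c = a/β₁ = 1.7217/0.65 = 2.65 in.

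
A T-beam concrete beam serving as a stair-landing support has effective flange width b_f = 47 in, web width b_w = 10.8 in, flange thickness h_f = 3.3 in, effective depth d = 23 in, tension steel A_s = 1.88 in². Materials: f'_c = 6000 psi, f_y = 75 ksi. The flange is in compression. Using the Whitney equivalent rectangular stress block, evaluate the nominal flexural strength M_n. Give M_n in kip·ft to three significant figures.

M_n ≈ 267 kip·ft

Tension: T = A_s f_y = 1.88 × 75 = 141 kips.
Try a within the flange: a = T/(0.85 f'_c b_f) = 141/(0.85 × 6 × 47) = 0.588 in.
Since a = 0.588 ≤ h_f = 3.3 in, the stress block lies entirely in the flange; analyse as a rectangular beam of width b_f.
M_n = T(d − a/2) = 141 × (23 − 0.294) = 3201.5 kip·in.
M_n = 3201.5/12 = 266.79 kip·ft.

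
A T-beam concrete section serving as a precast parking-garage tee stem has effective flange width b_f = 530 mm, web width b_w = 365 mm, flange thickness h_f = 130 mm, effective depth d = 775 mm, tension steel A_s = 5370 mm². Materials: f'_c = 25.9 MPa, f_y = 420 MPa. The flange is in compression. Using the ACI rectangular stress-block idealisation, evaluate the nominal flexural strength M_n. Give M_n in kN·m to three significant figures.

M_n ≈ 1520 kN·m

Tension: T = A_s f_y = 5370 × 420 = 2255400 N.
Try a within the flange: a = T/(0.85 f'_c b_f) = 2255400/(0.85 × 25.9 × 530) = 193.30 mm.
a = 193.30 > h_f = 130 mm: the block extends into the web. Split into flange-overhang and web parts.
C_f = 0.85 f'_c (b_f − b_w) h_f = 0.85 × 25.9 × (530 − 365) × 130 = 472222 N.
Remaining web compression depth: a_w = (T − C_f)/(0.85 f'_c b_w) = (2255400 − 472222)/(0.85 × 25.9 × 365) = 221.91 mm.
M_n = C_f(d − h_f/2) + (T − C_f)(d − a_w/2) = 472222 × (775 − 65) + 1783178 × (775 − 110.955) = 335.28 + 1184.11 = 1519.39 × 10⁶ N·mm.
M_n = 1519.39 kN·m.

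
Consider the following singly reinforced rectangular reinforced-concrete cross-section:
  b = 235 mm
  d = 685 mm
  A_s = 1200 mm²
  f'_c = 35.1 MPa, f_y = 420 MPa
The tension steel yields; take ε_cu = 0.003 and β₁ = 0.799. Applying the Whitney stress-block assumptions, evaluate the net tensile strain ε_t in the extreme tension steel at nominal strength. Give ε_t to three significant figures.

ε_t ≈ 0.0198

a = A_s f_y/(0.85 f'_c b) = 71.88 mm.
β₁ = 0.799, so c = a/β₁ = 71.88/0.799 = 89.96 mm.
From the linear strain diagram with ε_cu = 0.003: ε_t = 0.003 (d − c)/c = 0.003 × (685 − 89.96)/89.96 = 0.0198.
Since ε_t ≥ 0.005, the section is tension-controlled.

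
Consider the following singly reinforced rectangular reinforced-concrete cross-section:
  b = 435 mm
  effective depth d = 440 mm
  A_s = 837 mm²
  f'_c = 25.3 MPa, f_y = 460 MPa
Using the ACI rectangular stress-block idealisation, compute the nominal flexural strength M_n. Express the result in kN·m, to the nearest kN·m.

T = A_s f_y = 837 × 460 = 385020 N = 385.02 kN.
From C = T: a = T/(0.85 f'_c b) = 385020/(0.85 × 25.3 × 435) = 41.16 mm.
M_n = T(d − a/2) = 385.02 kN × (440 − 20.58) mm = 161.49 kN·m.

M_n ≈ 161 kN·m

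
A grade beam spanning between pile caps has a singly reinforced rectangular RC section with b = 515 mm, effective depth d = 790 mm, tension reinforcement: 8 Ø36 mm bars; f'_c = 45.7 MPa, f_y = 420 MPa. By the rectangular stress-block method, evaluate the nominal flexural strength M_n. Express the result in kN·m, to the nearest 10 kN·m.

A_s = 8 × 1018 = 8144 mm².
T = A_s f_y = 8144 × 420 = 3420480 N = 3420.48 kN.
From C = T: a = T/(0.85 f'_c b) = 3420480/(0.85 × 45.7 × 515) = 170.98 mm.
M_n = T(d − a/2) = 3420.48 kN × (790 − 85.49) mm = 2409.76 kN·m.

M_n ≈ 2410 kN·m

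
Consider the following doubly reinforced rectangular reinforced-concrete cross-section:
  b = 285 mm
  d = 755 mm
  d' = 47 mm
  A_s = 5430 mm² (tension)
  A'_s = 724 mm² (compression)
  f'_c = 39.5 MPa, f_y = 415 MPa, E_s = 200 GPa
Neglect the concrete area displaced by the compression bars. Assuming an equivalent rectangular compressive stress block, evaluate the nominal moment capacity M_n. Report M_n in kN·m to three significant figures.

Assume both tension and compression steel yield.
Net tension couple steel: A_s − A'_s = 4706 mm².
a = (A_s − A'_s) f_y / (0.85 f'_c b) = 1952990/(0.85 × 39.5 × 285) = 204.10 mm.
c = a/β₁ = 204.10/0.768 = 265.76 mm; ε'_s = 0.003(c − d')/c = 0.0025 ≥ f_y/E_s = 0.0021, so compression steel does yield.
M_n = (A_s − A'_s) f_y (d − a/2) + A'_s f_y (d − d') = [1952990 × (755 − 102.05) + 300460 × (755 − 47)] × 10⁻⁶ = 1275.20 + 212.73 = 1487.93 kN·m.

M_n ≈ 1490 kN·m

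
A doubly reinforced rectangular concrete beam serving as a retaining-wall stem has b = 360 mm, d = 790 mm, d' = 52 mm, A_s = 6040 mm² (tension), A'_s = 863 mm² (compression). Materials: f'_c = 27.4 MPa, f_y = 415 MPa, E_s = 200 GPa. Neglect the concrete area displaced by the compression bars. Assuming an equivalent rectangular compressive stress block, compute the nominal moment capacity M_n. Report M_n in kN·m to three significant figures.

Assume both tension and compression steel yield.
Net tension couple steel: A_s − A'_s = 5177 mm².
a = (A_s − A'_s) f_y / (0.85 f'_c b) = 2148455/(0.85 × 27.4 × 360) = 256.24 mm.
c = a/β₁ = 256.24/0.85 = 301.46 mm; ε'_s = 0.003(c − d')/c = 0.0025 ≥ f_y/E_s = 0.0021, so compression steel does yield.
M_n = (A_s − A'_s) f_y (d − a/2) + A'_s f_y (d − d') = [2148455 × (790 − 128.12) + 358145 × (790 − 52)] × 10⁻⁶ = 1422.02 + 264.31 = 1686.33 kN·m.

M_n ≈ 1690 kN·m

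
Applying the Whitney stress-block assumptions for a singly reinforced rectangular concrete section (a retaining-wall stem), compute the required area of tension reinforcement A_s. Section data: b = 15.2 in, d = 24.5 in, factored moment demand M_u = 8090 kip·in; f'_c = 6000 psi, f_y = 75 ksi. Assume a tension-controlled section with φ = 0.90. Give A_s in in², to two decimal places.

M_n = M_u/φ = 8090/0.90 = 8988.89 kip·in.
From M_n = 0.85 f'_c a b (d − a/2):
a = d − √(d² − 2M_n/(0.85 f'_c b)) = 24.5 − √(24.5² − 2 × 8988.89/(0.85 × 6 × 15.2)) = 5.308 in.
A_s = 0.85 f'_c a b / f_y = 0.85 × 6 × 5.308 × 15.2 / 75 = 5.486 in².

A_s ≈ 5.49 in²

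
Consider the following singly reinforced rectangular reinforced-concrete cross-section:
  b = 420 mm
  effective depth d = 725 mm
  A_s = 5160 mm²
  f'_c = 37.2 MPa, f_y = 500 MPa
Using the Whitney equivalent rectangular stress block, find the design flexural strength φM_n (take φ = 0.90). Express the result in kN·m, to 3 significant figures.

T = A_s f_y = 5160 × 500 = 2580000 N = 2580 kN.
From C = T: a = T/(0.85 f'_c b) = 2580000/(0.85 × 37.2 × 420) = 194.27 mm.
M_n = T(d − a/2) = 2580 kN × (725 − 97.135) mm = 1619.89 kN·m.
φM_n = 0.90 × 1619.89 = 1457.90 kN·m.

φM_n ≈ 1460 kN·m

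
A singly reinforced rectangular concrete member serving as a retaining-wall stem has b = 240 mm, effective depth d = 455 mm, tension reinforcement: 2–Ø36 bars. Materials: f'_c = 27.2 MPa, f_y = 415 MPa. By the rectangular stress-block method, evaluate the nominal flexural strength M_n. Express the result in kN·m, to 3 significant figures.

M_n ≈ 320 kN·m

A_s = 2 × 1018 = 2036 mm².
T = A_s f_y = 2036 × 415 = 844940 N = 844.94 kN.
From C = T: a = T/(0.85 f'_c b) = 844940/(0.85 × 27.2 × 240) = 152.27 mm.
M_n = T(d − a/2) = 844.94 kN × (455 − 76.135) mm = 320.12 kN·m.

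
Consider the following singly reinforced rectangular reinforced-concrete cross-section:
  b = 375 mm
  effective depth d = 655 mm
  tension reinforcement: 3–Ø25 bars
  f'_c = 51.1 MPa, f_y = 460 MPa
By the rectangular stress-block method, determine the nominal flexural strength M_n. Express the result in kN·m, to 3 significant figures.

M_n ≈ 430 kN·m

A_s = 3 × 491 = 1473 mm².
T = A_s f_y = 1473 × 460 = 677580 N = 677.58 kN.
From C = T: a = T/(0.85 f'_c b) = 677580/(0.85 × 51.1 × 375) = 41.60 mm.
M_n = T(d − a/2) = 677.58 kN × (655 − 20.8) mm = 429.72 kN·m.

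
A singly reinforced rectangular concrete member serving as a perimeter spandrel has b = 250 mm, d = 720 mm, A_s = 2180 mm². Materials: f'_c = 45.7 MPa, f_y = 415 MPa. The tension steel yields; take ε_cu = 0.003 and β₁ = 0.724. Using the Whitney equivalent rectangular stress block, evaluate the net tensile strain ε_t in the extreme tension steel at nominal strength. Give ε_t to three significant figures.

ε_t ≈ 0.0138

a = A_s f_y/(0.85 f'_c b) = 93.16 mm.
β₁ = 0.724, so c = a/β₁ = 93.16/0.724 = 128.67 mm.
From the linear strain diagram with ε_cu = 0.003: ε_t = 0.003 (d − c)/c = 0.003 × (720 − 128.67)/128.67 = 0.0138.
Since ε_t ≥ 0.005, the section is tension-controlled.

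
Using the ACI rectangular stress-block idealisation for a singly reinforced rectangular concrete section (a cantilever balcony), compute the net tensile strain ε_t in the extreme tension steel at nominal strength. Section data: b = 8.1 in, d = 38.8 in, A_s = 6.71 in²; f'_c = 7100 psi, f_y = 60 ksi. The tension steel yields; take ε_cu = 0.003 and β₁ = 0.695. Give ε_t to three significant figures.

ε_t ≈ 0.00682

a = A_s f_y/(0.85 f'_c b) = 8.236 in.
β₁ = 0.695, so c = a/β₁ = 8.236/0.695 = 11.850 in.
From the linear strain diagram with ε_cu = 0.003: ε_t = 0.003 (d − c)/c = 0.003 × (38.8 − 11.850)/11.850 = 0.00682.
Since ε_t ≥ 0.005, the section is tension-controlled.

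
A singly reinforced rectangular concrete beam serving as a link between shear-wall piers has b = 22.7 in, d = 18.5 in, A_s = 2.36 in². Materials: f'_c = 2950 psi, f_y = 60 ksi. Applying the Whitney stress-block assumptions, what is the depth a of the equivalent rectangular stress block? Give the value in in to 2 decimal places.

a ≈ 2.49 in

T = A_s f_y = 2.36 × 60 = 141.6 kips.
a = T/(0.85 f'_c b) = 141.6/(0.85 × 2.95 × 22.7) = 2.49 in.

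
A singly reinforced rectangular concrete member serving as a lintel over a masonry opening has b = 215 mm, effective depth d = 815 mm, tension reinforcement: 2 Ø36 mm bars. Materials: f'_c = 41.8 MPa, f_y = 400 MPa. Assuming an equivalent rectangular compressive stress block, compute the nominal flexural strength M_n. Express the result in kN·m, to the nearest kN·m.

M_n ≈ 620 kN·m

A_s = 2 × 1018 = 2036 mm².
T = A_s f_y = 2036 × 400 = 814400 N = 814.4 kN.
From C = T: a = T/(0.85 f'_c b) = 814400/(0.85 × 41.8 × 215) = 106.61 mm.
M_n = T(d − a/2) = 814.4 kN × (815 − 53.305) mm = 620.32 kN·m.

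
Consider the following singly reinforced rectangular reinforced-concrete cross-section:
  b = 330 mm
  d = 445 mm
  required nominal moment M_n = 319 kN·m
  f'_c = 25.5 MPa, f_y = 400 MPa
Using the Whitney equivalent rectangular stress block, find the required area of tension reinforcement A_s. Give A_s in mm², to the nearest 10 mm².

With M_n = 0.85 f'_c a b (d − a/2), solve the quadratic for a:
a = d − √(d² − 2M_n/(0.85 f'_c b)) = 445 − √(445² − 2 × 319×10⁶/(0.85 × 25.5 × 330)) = 115.11 mm.
A_s = 0.85 f'_c a b / f_y = 0.85 × 25.5 × 115.11 × 330 / 400 = 2058.4 mm².

A_s ≈ 2060 mm²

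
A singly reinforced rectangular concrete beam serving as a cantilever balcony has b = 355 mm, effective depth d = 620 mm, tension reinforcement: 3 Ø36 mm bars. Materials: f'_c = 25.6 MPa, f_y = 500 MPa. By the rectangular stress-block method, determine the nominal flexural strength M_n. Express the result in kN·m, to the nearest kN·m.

A_s = 3 × 1018 = 3054 mm².
T = A_s f_y = 3054 × 500 = 1527000 N = 1527 kN.
From C = T: a = T/(0.85 f'_c b) = 1527000/(0.85 × 25.6 × 355) = 197.68 mm.
M_n = T(d − a/2) = 1527 kN × (620 − 98.84) mm = 795.81 kN·m.

M_n ≈ 796 kN·m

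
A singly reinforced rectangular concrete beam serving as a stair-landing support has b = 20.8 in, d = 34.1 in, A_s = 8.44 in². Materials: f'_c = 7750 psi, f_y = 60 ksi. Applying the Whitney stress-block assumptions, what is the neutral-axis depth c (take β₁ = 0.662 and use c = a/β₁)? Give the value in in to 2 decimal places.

T = A_s f_y = 8.44 × 60 = 506.4 kips.
a = T/(0.85 f'_c b) = 506.4/(0.85 × 7.75 × 20.8) = 3.6958 in.
With β₁ = 0.662, c = a/β₁ = 3.6958/0.662 = 5.58 in.

c ≈ 5.58 in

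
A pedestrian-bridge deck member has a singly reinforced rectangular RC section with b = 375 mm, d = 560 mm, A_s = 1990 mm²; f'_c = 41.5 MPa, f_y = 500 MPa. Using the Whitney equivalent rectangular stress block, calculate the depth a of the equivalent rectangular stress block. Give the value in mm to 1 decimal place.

T = A_s f_y = 1990 × 500 = 995000 N = 995 kN.
Setting C = 0.85 f'_c a b equal to T: a = 995000/(0.85 × 41.5 × 375) = 75.2 mm.

a ≈ 75.2 mm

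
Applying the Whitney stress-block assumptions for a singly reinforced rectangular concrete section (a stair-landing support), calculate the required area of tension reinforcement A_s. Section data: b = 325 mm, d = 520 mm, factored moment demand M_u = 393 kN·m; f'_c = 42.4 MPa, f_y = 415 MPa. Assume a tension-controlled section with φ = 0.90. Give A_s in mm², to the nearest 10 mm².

A_s ≈ 2190 mm²

M_n = M_u/φ = 393/0.90 = 436.667 kN·m.
With M_n = 0.85 f'_c a b (d − a/2), solve the quadratic for a:
a = d − √(d² − 2M_n/(0.85 f'_c b)) = 520 − √(520² − 2 × 436.667×10⁶/(0.85 × 42.4 × 325)) = 77.46 mm.
A_s = 0.85 f'_c a b / f_y = 0.85 × 42.4 × 77.46 × 325 / 415 = 2186.2 mm².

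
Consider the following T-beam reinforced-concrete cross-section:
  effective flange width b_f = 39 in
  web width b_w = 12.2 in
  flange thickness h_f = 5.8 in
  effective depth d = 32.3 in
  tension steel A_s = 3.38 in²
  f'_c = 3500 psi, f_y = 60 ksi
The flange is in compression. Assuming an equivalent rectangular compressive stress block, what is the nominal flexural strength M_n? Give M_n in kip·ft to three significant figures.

M_n ≈ 531 kip·ft

Tension: T = A_s f_y = 3.38 × 60 = 202.8 kips.
Try a within the flange: a = T/(0.85 f'_c b_f) = 202.8/(0.85 × 3.5 × 39) = 1.748 in.
Since a = 1.748 ≤ h_f = 5.8 in, the stress block lies entirely in the flange; analyse as a rectangular beam of width b_f.
M_n = T(d − a/2) = 202.8 × (32.3 − 0.874) = 6373.2 kip·in.
M_n = 6373.2/12 = 531.10 kip·ft.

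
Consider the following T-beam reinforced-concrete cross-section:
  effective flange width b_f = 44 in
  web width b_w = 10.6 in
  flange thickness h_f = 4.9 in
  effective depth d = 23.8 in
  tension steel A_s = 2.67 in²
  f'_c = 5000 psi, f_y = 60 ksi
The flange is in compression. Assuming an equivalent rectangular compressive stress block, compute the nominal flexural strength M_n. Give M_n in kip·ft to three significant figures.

M_n ≈ 312 kip·ft

Tension: T = A_s f_y = 2.67 × 60 = 160.2 kips.
Try a within the flange: a = T/(0.85 f'_c b_f) = 160.2/(0.85 × 5 × 44) = 0.857 in.
Since a = 0.857 ≤ h_f = 4.9 in, the stress block lies entirely in the flange; analyse as a rectangular beam of width b_f.
M_n = T(d − a/2) = 160.2 × (23.8 − 0.4285) = 3744.1 kip·in.
M_n = 3744.1/12 = 312.01 kip·ft.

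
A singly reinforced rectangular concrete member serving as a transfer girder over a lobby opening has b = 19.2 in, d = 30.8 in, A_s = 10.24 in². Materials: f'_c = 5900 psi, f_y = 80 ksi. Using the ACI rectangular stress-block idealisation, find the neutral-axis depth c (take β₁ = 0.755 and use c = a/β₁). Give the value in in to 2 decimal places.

T = A_s f_y = 10.24 × 80 = 819.2 kips.
a = T/(0.85 f'_c b) = 819.2/(0.85 × 5.9 × 19.2) = 8.5078 in.
With β₁ = 0.755, c = a/β₁ = 8.5078/0.755 = 11.27 in.

c ≈ 11.27 in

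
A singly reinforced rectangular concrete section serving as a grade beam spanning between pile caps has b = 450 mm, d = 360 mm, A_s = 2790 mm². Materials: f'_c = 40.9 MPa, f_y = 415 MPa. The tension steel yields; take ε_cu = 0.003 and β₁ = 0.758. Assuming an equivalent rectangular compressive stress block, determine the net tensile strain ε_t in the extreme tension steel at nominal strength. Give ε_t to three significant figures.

ε_t ≈ 0.00806

a = A_s f_y/(0.85 f'_c b) = 74.01 mm.
β₁ = 0.758, so c = a/β₁ = 74.01/0.758 = 97.64 mm.
From the linear strain diagram with ε_cu = 0.003: ε_t = 0.003 (d − c)/c = 0.003 × (360 − 97.64)/97.64 = 0.00806.
Since ε_t ≥ 0.005, the section is tension-controlled.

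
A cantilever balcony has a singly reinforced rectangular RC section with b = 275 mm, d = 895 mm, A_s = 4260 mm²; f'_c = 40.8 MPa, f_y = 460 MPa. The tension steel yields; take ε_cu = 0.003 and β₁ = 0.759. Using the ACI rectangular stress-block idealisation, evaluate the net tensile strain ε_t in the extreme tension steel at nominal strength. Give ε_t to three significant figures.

a = A_s f_y/(0.85 f'_c b) = 205.47 mm.
β₁ = 0.759, so c = a/β₁ = 205.47/0.759 = 270.71 mm.
From the linear strain diagram with ε_cu = 0.003: ε_t = 0.003 (d − c)/c = 0.003 × (895 − 270.71)/270.71 = 0.00692.
Since ε_t ≥ 0.005, the section is tension-controlled.

ε_t ≈ 0.00692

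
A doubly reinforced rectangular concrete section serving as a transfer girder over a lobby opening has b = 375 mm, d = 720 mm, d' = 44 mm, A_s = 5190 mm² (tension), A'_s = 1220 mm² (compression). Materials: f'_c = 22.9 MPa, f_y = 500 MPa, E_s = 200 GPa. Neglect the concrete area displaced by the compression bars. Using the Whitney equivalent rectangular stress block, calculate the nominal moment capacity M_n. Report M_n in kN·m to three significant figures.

M_n ≈ 1570 kN·m

Assume both tension and compression steel yield.
Net tension couple steel: A_s − A'_s = 3970 mm².
a = (A_s − A'_s) f_y / (0.85 f'_c b) = 1985000/(0.85 × 22.9 × 375) = 271.94 mm.
c = a/β₁ = 271.94/0.85 = 319.93 mm; ε'_s = 0.003(c − d')/c = 0.0026 ≥ f_y/E_s = 0.0025, so compression steel does yield.
M_n = (A_s − A'_s) f_y (d − a/2) + A'_s f_y (d − d') = [1985000 × (720 − 135.97) + 610000 × (720 − 44)] × 10⁻⁶ = 1159.30 + 412.36 = 1571.66 kN·m.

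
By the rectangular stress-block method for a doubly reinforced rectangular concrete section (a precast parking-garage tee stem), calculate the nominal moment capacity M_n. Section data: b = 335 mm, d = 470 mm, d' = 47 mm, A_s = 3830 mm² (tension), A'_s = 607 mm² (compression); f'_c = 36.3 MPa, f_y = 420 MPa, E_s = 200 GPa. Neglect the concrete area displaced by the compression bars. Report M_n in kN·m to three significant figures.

Assume both tension and compression steel yield.
Net tension couple steel: A_s − A'_s = 3223 mm².
a = (A_s − A'_s) f_y / (0.85 f'_c b) = 1353660/(0.85 × 36.3 × 335) = 130.96 mm.
c = a/β₁ = 130.96/0.791 = 165.56 mm; ε'_s = 0.003(c − d')/c = 0.0021 ≥ f_y/E_s = 0.0021, so compression steel does yield.
M_n = (A_s − A'_s) f_y (d − a/2) + A'_s f_y (d − d') = [1353660 × (470 − 65.48) + 254940 × (470 − 47)] × 10⁻⁶ = 547.58 + 107.84 = 655.42 kN·m.

M_n ≈ 655 kN·m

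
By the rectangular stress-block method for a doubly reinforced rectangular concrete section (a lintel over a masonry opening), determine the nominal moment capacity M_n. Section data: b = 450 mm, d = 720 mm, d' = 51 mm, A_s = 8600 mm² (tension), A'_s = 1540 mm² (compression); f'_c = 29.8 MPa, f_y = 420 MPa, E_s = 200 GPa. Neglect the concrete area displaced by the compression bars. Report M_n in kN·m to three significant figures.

Assume both tension and compression steel yield.
Net tension couple steel: A_s − A'_s = 7060 mm².
a = (A_s − A'_s) f_y / (0.85 f'_c b) = 2965200/(0.85 × 29.8 × 450) = 260.14 mm.
c = a/β₁ = 260.14/0.837 = 310.80 mm; ε'_s = 0.003(c − d')/c = 0.0025 ≥ f_y/E_s = 0.0021, so compression steel does yield.
M_n = (A_s − A'_s) f_y (d − a/2) + A'_s f_y (d − d') = [2965200 × (720 − 130.07) + 646800 × (720 − 51)] × 10⁻⁶ = 1749.26 + 432.71 = 2181.97 kN·m.

M_n ≈ 2180 kN·m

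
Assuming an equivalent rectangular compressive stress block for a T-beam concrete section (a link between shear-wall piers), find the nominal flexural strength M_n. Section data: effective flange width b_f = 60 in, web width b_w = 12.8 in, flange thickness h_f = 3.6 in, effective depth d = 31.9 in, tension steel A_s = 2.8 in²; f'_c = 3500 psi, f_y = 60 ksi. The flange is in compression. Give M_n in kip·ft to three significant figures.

Tension: T = A_s f_y = 2.8 × 60 = 168 kips.
Try a within the flange: a = T/(0.85 f'_c b_f) = 168/(0.85 × 3.5 × 60) = 0.941 in.
Since a = 0.941 ≤ h_f = 3.6 in, the stress block lies entirely in the flange; analyse as a rectangular beam of width b_f.
M_n = T(d − a/2) = 168 × (31.9 − 0.4705) = 5280.2 kip·in.
M_n = 5280.2/12 = 440.02 kip·ft.

M_n ≈ 440 kip·ft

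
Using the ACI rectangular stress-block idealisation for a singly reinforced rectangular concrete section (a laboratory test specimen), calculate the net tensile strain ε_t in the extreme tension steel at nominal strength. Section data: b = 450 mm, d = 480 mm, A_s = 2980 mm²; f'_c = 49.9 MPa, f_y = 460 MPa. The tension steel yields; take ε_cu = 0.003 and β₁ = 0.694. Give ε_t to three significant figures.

a = A_s f_y/(0.85 f'_c b) = 71.82 mm.
β₁ = 0.694, so c = a/β₁ = 71.82/0.694 = 103.49 mm.
From the linear strain diagram with ε_cu = 0.003: ε_t = 0.003 (d − c)/c = 0.003 × (480 − 103.49)/103.49 = 0.0109.
Since ε_t ≥ 0.005, the section is tension-controlled.

ε_t ≈ 0.0109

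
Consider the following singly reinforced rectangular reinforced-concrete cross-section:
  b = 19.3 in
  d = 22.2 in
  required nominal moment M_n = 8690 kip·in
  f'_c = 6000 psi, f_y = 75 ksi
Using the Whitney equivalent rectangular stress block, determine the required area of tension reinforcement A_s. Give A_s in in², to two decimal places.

From M_n = 0.85 f'_c a b (d − a/2):
a = d − √(d² − 2M_n/(0.85 f'_c b)) = 22.2 − √(22.2² − 2 × 8690/(0.85 × 6 × 19.3)) = 4.416 in.
A_s = 0.85 f'_c a b / f_y = 0.85 × 6 × 4.416 × 19.3 / 75 = 5.796 in².

A_s ≈ 5.80 in²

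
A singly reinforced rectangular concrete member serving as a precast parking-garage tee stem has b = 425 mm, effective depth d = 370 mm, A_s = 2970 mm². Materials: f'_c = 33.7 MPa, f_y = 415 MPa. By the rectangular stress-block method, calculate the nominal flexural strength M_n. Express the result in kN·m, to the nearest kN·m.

M_n ≈ 394 kN·m

T = A_s f_y = 2970 × 415 = 1232550 N = 1232.55 kN.
From C = T: a = T/(0.85 f'_c b) = 1232550/(0.85 × 33.7 × 425) = 101.24 mm.
M_n = T(d − a/2) = 1232.55 kN × (370 − 50.62) mm = 393.65 kN·m.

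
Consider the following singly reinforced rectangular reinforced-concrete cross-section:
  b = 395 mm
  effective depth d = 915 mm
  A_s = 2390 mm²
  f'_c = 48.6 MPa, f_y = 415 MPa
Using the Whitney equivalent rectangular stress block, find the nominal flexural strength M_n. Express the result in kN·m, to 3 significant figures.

M_n ≈ 877 kN·m

T = A_s f_y = 2390 × 415 = 991850 N = 991.85 kN.
From C = T: a = T/(0.85 f'_c b) = 991850/(0.85 × 48.6 × 395) = 60.78 mm.
M_n = T(d − a/2) = 991.85 kN × (915 − 30.39) mm = 877.40 kN·m.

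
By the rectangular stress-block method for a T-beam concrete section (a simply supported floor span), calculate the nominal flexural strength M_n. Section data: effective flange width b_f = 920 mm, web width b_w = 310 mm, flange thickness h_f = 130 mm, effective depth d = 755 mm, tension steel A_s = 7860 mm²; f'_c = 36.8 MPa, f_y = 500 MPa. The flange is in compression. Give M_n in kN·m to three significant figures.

M_n ≈ 2700 kN·m

Tension: T = A_s f_y = 7860 × 500 = 3930000 N.
Try a within the flange: a = T/(0.85 f'_c b_f) = 3930000/(0.85 × 36.8 × 920) = 136.56 mm.
a = 136.56 > h_f = 130 mm: the block extends into the web. Split into flange-overhang and web parts.
C_f = 0.85 f'_c (b_f − b_w) h_f = 0.85 × 36.8 × (920 − 310) × 130 = 2480504 N.
Remaining web compression depth: a_w = (T − C_f)/(0.85 f'_c b_w) = (3930000 − 2480504)/(0.85 × 36.8 × 310) = 149.48 mm.
M_n = C_f(d − h_f/2) + (T − C_f)(d − a_w/2) = 2480504 × (755 − 65) + 1449496 × (755 − 74.74) = 1711.55 + 986.03 = 2697.58 × 10⁶ N·mm.
M_n = 2697.58 kN·m.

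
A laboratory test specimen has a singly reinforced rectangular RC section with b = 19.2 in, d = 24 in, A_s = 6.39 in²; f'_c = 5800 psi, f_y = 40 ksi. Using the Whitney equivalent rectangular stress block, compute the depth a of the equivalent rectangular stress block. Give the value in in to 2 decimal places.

T = A_s f_y = 6.39 × 40 = 255.6 kips.
a = T/(0.85 f'_c b) = 255.6/(0.85 × 5.8 × 19.2) = 2.70 in.

a ≈ 2.70 in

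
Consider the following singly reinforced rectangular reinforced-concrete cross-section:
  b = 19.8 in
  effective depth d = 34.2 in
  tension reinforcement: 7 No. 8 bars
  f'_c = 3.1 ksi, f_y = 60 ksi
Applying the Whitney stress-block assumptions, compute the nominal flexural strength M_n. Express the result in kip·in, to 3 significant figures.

M_n ≈ 10300 kip·in

A_s = 7 × 0.79 = 5.53 in².
T = A_s f_y = 5.53 × 60 = 331.8 kips.
a = T/(0.85 f'_c b) = 331.8/(0.85 × 3.1 × 19.8) = 6.360 in.
M_n = T(d − a/2) = 331.8 × (34.2 − 3.18) = 10292.4 kip·in.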